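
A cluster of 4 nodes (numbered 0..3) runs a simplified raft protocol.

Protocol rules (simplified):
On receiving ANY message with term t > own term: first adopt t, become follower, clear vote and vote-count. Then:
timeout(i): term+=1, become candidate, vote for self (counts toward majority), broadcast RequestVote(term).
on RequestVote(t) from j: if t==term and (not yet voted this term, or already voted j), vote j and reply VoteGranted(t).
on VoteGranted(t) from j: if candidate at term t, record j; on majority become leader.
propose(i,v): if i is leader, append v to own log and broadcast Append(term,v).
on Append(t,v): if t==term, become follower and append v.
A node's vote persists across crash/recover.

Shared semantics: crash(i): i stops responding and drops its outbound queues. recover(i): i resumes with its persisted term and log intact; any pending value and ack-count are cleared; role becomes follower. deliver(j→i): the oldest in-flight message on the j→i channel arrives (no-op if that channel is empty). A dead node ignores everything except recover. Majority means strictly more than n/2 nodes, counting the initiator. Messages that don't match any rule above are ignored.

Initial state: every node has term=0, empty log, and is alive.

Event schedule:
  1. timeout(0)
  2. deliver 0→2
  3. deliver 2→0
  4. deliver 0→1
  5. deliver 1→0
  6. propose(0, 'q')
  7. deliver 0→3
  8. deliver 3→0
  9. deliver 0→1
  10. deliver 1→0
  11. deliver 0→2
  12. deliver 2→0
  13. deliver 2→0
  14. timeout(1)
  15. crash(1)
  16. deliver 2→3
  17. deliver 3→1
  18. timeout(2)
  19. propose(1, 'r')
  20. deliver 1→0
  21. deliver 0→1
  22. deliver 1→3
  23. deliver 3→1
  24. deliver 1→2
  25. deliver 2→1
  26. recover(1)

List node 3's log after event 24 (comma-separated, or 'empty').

empty

e1 timeout(0): 0[cand,t=1,-]
e2 deliver 0→2: 2[foll,t=1,-]
e3 deliver 2→0: ·
e4 deliver 0→1: 1[foll,t=1,-]
e5 deliver 1→0: 0[lead,t=1,-]
e6 propose(0,'q'): 0[lead,t=1,q]
e7 deliver 0→3: 3[foll,t=1,-]
e8 deliver 3→0: ·
e9 deliver 0→1: 1[foll,t=1,q]
e10 deliver 1→0: ·
e11 deliver 0→2: 2[foll,t=1,q]
e12 deliver 2→0: ·
e13 deliver 2→0: ·
e14 timeout(1): 1[cand,t=2,q]
e15 crash(1): 1[✗cand,t=2,q]
e16 deliver 2→3: ·
e17 deliver 3→1: ·
e18 timeout(2): 2[cand,t=2,q]
e19 propose(1,'r'): ·
e20 deliver 1→0: ·
e21 deliver 0→1: ·
e22 deliver 1→3: ·
e23 deliver 3→1: ·
e24 deliver 1→2: ·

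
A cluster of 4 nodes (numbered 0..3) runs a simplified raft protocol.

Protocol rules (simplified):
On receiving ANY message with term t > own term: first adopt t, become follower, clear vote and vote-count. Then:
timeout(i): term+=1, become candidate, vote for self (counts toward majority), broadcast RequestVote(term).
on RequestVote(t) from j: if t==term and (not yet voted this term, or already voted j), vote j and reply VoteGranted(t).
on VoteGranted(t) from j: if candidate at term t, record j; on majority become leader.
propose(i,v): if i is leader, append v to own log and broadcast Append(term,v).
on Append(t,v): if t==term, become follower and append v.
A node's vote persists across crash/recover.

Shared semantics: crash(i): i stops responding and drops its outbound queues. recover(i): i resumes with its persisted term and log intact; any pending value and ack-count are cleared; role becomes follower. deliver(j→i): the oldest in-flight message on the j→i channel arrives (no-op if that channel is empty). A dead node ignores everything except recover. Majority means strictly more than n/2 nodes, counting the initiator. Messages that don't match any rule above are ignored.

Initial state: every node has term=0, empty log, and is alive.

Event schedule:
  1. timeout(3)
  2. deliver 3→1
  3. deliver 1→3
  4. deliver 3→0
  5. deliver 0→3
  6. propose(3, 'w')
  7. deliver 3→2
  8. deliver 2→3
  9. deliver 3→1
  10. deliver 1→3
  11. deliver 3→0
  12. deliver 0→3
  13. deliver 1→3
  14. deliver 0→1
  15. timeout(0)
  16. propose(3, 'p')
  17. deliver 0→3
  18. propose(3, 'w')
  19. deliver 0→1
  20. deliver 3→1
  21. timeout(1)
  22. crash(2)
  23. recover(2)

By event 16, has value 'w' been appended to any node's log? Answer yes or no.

yes

after 1 — timeout(3): n3:cand/t1/[-]
after 2 — deliver 3→1: n1:foll/t1/[-]
after 3 — deliver 1→3: ·
after 4 — deliver 3→0: n0:foll/t1/[-]
after 5 — deliver 0→3: n3:lead/t1/[-]
after 6 — propose(3,'w'): n3:lead/t1/[w]
after 7 — deliver 3→2: n2:foll/t1/[-]
after 8 — deliver 2→3: ·
after 9 — deliver 3→1: n1:foll/t1/[w]
after 10 — deliver 1→3: ·
after 11 — deliver 3→0: n0:foll/t1/[w]
after 12 — deliver 0→3: ·
after 13 — deliver 1→3: ·
after 14 — deliver 0→1: ·
after 15 — timeout(0): n0:cand/t2/[w]
after 16 — propose(3,'p'): n3:lead/t1/[w,p]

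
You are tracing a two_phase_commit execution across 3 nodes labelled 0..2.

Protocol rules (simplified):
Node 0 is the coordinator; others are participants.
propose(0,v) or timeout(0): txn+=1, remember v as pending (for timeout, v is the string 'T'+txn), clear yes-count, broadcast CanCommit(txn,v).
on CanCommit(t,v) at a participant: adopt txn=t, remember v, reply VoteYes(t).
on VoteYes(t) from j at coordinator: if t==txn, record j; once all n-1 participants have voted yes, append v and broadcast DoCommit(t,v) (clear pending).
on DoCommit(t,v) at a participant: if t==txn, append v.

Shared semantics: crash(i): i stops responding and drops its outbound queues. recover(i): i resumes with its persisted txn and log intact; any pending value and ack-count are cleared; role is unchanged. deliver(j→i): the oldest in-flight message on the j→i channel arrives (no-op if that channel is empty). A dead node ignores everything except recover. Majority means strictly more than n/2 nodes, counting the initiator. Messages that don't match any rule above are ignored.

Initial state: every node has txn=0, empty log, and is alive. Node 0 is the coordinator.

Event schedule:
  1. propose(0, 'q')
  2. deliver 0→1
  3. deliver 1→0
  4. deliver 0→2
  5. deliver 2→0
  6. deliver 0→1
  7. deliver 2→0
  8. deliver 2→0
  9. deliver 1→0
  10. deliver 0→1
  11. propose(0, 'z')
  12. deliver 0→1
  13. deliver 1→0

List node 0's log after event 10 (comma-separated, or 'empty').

q

1. propose(0,'q'):  <0:coor t1 ->
2. deliver 0→1:  <1:part t1 ->
3. deliver 1→0:  nop
4. deliver 0→2:  <2:part t1 ->
5. deliver 2→0:  <0:coor t1 q>
6. deliver 0→1:  <1:part t1 q>
7. deliver 2→0:  nop
8. deliver 2→0:  nop
9. deliver 1→0:  nop
10. deliver 0→1:  nop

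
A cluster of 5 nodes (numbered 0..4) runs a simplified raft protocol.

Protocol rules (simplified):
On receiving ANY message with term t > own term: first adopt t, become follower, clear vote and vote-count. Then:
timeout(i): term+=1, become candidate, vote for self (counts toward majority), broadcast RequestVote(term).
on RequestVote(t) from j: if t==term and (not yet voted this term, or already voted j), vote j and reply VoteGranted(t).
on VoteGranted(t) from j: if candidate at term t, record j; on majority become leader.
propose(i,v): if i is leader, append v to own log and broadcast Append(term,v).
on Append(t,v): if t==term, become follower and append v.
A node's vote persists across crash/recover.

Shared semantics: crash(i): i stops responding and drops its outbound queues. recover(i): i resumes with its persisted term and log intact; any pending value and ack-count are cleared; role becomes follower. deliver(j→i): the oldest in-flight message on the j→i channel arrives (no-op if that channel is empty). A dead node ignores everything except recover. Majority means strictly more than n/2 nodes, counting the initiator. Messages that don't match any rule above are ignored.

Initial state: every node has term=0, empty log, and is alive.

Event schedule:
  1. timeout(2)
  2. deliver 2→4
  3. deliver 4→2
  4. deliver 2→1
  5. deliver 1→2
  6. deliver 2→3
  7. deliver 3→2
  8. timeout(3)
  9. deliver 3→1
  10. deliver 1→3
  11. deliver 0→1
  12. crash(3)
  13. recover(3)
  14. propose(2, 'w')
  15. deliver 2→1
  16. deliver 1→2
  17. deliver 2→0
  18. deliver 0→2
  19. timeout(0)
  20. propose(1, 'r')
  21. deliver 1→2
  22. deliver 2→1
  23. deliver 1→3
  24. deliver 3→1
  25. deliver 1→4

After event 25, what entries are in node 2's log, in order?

w

after 1 — timeout(2): n2:cand/t1/[-]
after 2 — deliver 2→4: n4:foll/t1/[-]
after 3 — deliver 4→2: ·
after 4 — deliver 2→1: n1:foll/t1/[-]
after 5 — deliver 1→2: n2:lead/t1/[-]
after 6 — deliver 2→3: n3:foll/t1/[-]
after 7 — deliver 3→2: ·
after 8 — timeout(3): n3:cand/t2/[-]
after 9 — deliver 3→1: n1:foll/t2/[-]
after 10 — deliver 1→3: ·
after 11 — deliver 0→1: ·
after 12 — crash(3): n3:✗cand/t2/[-]
after 13 — recover(3): n3:foll/t2/[-]
after 14 — propose(2,'w'): n2:lead/t1/[w]
after 15 — deliver 2→1: ·
after 16 — deliver 1→2: ·
after 17 — deliver 2→0: n0:foll/t1/[-]
after 18 — deliver 0→2: ·
after 19 — timeout(0): n0:cand/t2/[-]
after 20 — propose(1,'r'): ·
after 21 — deliver 1→2: ·
after 22 — deliver 2→1: ·
after 23 — deliver 1→3: ·
after 24 — deliver 3→1: ·
after 25 — deliver 1→4: ·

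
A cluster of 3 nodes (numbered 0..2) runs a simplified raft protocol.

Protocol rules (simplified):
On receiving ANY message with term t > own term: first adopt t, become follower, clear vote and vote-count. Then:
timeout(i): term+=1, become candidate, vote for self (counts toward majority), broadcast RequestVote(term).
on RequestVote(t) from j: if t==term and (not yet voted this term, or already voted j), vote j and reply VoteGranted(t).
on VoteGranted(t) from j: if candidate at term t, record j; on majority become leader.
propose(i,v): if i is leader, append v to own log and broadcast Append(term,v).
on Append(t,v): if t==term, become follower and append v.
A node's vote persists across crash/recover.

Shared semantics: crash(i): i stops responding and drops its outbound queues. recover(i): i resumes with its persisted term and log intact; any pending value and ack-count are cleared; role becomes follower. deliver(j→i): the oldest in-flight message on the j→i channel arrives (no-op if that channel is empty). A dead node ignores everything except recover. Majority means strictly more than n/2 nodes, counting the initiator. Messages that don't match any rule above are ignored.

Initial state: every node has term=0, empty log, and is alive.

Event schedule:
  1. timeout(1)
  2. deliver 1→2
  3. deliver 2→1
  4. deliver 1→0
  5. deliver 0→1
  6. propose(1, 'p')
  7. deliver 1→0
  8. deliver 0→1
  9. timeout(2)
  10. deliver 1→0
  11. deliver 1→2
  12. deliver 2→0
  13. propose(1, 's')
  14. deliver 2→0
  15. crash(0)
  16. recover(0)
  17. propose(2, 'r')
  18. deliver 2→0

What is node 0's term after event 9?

1

[1] timeout(1) → N1(cand t1 [-])
[2] deliver 1→2 → N2(foll t1 [-])
[3] deliver 2→1 → N1(lead t1 [-])
[4] deliver 1→0 → N0(foll t1 [-])
[5] deliver 0→1 → ∅
[6] propose(1,'p') → N1(lead t1 [p])
[7] deliver 1→0 → N0(foll t1 [p])
[8] deliver 0→1 → ∅
[9] timeout(2) → N2(cand t2 [-])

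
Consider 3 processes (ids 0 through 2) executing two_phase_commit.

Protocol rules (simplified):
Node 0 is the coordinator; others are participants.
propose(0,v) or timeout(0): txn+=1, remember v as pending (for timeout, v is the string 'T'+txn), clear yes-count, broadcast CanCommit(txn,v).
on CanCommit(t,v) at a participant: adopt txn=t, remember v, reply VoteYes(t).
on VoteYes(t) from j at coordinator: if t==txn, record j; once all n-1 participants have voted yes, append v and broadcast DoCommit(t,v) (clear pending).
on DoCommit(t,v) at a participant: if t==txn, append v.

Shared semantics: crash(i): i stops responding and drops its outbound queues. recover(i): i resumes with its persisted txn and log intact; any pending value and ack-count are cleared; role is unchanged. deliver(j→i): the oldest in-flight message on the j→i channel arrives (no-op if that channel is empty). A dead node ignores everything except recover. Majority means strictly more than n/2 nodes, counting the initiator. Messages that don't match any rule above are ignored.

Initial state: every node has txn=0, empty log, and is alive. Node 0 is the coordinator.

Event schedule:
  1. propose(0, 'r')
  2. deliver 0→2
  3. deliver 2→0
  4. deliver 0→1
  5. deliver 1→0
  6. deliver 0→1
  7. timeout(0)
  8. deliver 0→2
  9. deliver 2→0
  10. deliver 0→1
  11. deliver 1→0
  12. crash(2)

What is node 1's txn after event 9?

e1 propose(0,'r'): 0[coor,t=1,-]
e2 deliver 0→2: 2[part,t=1,-]
e3 deliver 2→0: ·
e4 deliver 0→1: 1[part,t=1,-]
e5 deliver 1→0: 0[coor,t=1,r]
e6 deliver 0→1: 1[part,t=1,r]
e7 timeout(0): 0[coor,t=2,r]
e8 deliver 0→2: 2[part,t=1,r]
e9 deliver 2→0: ·

1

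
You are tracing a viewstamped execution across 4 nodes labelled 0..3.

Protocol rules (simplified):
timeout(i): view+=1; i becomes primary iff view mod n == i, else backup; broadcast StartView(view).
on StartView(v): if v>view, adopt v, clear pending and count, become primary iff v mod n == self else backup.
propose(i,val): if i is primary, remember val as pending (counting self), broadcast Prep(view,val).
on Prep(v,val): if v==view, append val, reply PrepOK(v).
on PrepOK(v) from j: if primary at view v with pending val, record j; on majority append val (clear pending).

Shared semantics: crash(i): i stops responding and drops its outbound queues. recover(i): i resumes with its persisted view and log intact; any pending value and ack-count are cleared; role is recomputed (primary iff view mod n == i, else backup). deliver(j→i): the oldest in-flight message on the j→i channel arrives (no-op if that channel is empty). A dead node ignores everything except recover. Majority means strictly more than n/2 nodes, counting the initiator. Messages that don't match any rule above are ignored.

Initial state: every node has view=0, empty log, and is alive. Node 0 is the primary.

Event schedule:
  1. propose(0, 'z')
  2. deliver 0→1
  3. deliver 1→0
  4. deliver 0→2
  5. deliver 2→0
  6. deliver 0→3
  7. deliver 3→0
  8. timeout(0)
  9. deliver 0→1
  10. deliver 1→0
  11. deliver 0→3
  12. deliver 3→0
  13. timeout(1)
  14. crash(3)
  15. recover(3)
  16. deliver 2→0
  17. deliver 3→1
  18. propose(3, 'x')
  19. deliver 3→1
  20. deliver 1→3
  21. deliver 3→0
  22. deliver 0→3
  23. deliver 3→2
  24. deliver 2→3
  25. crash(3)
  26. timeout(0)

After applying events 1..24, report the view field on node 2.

0

1. propose(0,'z'):  nop
2. deliver 0→1:  <1:back v0 z>
3. deliver 1→0:  nop
4. deliver 0→2:  <2:back v0 z>
5. deliver 2→0:  <0:prim v0 z>
6. deliver 0→3:  <3:back v0 z>
7. deliver 3→0:  nop
8. timeout(0):  <0:back v1 z>
9. deliver 0→1:  <1:prim v1 z>
10. deliver 1→0:  nop
11. deliver 0→3:  <3:back v1 z>
12. deliver 3→0:  nop
13. timeout(1):  <1:back v2 z>
14. crash(3):  <3:✗back v1 z>
15. recover(3):  <3:back v1 z>
16. deliver 2→0:  nop
17. deliver 3→1:  nop
18. propose(3,'x'):  nop
19. deliver 3→1:  nop
20. deliver 1→3:  <3:back v2 z>
21. deliver 3→0:  nop
22. deliver 0→3:  nop
23. deliver 3→2:  nop
24. deliver 2→3:  nop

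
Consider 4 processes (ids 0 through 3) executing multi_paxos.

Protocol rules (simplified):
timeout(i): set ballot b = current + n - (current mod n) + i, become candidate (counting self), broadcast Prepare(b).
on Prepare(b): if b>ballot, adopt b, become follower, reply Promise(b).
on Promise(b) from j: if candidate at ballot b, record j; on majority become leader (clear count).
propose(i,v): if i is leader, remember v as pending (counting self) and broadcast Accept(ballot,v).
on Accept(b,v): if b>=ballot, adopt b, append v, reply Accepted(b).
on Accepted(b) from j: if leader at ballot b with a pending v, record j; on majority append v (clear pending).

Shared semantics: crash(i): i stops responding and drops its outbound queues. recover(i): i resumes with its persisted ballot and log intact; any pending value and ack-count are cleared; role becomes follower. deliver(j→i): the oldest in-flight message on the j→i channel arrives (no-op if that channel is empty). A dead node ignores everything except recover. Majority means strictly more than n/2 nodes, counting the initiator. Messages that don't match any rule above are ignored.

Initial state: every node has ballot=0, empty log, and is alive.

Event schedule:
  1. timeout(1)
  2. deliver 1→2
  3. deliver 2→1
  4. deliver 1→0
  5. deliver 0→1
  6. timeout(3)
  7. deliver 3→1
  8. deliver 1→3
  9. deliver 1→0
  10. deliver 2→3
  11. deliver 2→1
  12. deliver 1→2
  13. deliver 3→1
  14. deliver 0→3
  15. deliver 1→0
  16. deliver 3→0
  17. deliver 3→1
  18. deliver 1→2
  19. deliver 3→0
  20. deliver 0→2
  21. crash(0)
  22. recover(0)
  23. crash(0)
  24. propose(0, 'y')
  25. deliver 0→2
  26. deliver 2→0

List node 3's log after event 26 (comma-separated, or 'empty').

empty

e1 timeout(1): 1[cand,b=5,-]
e2 deliver 1→2: 2[foll,b=5,-]
e3 deliver 2→1: ·
e4 deliver 1→0: 0[foll,b=5,-]
e5 deliver 0→1: 1[lead,b=5,-]
e6 timeout(3): 3[cand,b=7,-]
e7 deliver 3→1: 1[foll,b=7,-]
e8 deliver 1→3: ·
e9 deliver 1→0: ·
e10 deliver 2→3: ·
e11 deliver 2→1: ·
e12 deliver 1→2: ·
e13 deliver 3→1: ·
e14 deliver 0→3: ·
e15 deliver 1→0: ·
e16 deliver 3→0: 0[foll,b=7,-]
e17 deliver 3→1: ·
e18 deliver 1→2: ·
e19 deliver 3→0: ·
e20 deliver 0→2: ·
e21 crash(0): 0[✗foll,b=7,-]
e22 recover(0): 0[foll,b=7,-]
e23 crash(0): 0[✗foll,b=7,-]
e24 propose(0,'y'): ·
e25 deliver 0→2: ·
e26 deliver 2→0: ·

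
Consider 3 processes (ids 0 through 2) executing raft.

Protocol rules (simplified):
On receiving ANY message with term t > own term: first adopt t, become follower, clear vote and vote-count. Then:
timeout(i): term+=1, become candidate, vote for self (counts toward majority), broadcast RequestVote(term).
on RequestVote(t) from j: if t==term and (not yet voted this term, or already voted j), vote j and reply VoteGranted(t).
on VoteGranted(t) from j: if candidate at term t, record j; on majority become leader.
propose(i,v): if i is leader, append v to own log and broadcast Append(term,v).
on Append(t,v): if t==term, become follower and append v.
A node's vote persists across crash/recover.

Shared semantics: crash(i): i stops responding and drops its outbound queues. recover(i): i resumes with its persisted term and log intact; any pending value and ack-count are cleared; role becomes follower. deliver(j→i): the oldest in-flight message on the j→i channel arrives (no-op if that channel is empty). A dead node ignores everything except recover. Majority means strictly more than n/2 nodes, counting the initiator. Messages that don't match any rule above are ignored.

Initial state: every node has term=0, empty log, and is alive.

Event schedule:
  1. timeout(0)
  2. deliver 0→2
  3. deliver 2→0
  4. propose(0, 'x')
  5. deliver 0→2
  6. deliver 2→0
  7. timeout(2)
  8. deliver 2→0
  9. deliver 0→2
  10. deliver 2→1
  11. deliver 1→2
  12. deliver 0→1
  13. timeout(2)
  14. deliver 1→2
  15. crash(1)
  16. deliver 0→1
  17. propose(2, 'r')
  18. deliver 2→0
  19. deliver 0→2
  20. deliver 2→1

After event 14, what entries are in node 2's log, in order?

x

step 1 timeout(0): 0={cand,t=1,log=-}
step 2 deliver 0→2: 2={foll,t=1,log=-}
step 3 deliver 2→0: 0={lead,t=1,log=-}
step 4 propose(0,'x'): 0={lead,t=1,log=x}
step 5 deliver 0→2: 2={foll,t=1,log=x}
step 6 deliver 2→0: —
step 7 timeout(2): 2={cand,t=2,log=x}
step 8 deliver 2→0: 0={foll,t=2,log=x}
step 9 deliver 0→2: 2={lead,t=2,log=x}
step 10 deliver 2→1: 1={foll,t=2,log=-}
step 11 deliver 1→2: —
step 12 deliver 0→1: —
step 13 timeout(2): 2={cand,t=3,log=x}
step 14 deliver 1→2: —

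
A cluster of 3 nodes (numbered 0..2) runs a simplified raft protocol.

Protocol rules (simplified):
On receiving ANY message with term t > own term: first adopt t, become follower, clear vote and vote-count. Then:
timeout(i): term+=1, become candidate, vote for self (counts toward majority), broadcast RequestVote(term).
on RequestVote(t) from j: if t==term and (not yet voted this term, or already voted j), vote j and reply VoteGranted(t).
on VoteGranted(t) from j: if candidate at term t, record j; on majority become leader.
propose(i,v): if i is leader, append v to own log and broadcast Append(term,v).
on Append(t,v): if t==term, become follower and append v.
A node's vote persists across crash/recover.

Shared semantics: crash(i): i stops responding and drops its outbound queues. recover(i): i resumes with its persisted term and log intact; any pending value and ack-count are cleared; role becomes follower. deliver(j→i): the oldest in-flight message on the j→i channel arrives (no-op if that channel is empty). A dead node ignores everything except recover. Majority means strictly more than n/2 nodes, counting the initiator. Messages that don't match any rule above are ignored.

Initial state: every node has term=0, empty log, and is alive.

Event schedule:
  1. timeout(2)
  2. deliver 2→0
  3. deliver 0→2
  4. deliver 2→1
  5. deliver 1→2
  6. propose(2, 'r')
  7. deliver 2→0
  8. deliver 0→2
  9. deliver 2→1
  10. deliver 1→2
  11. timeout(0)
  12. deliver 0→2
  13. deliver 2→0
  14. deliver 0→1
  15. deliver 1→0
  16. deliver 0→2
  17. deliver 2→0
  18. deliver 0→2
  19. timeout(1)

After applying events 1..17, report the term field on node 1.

[1] timeout(2) → N2(cand t1 [-])
[2] deliver 2→0 → N0(foll t1 [-])
[3] deliver 0→2 → N2(lead t1 [-])
[4] deliver 2→1 → N1(foll t1 [-])
[5] deliver 1→2 → ∅
[6] propose(2,'r') → N2(lead t1 [r])
[7] deliver 2→0 → N0(foll t1 [r])
[8] deliver 0→2 → ∅
[9] deliver 2→1 → N1(foll t1 [r])
[10] deliver 1→2 → ∅
[11] timeout(0) → N0(cand t2 [r])
[12] deliver 0→2 → N2(foll t2 [r])
[13] deliver 2→0 → N0(lead t2 [r])
[14] deliver 0→1 → N1(foll t2 [r])
[15] deliver 1→0 → ∅
[16] deliver 0→2 → ∅
[17] deliver 2→0 → ∅

2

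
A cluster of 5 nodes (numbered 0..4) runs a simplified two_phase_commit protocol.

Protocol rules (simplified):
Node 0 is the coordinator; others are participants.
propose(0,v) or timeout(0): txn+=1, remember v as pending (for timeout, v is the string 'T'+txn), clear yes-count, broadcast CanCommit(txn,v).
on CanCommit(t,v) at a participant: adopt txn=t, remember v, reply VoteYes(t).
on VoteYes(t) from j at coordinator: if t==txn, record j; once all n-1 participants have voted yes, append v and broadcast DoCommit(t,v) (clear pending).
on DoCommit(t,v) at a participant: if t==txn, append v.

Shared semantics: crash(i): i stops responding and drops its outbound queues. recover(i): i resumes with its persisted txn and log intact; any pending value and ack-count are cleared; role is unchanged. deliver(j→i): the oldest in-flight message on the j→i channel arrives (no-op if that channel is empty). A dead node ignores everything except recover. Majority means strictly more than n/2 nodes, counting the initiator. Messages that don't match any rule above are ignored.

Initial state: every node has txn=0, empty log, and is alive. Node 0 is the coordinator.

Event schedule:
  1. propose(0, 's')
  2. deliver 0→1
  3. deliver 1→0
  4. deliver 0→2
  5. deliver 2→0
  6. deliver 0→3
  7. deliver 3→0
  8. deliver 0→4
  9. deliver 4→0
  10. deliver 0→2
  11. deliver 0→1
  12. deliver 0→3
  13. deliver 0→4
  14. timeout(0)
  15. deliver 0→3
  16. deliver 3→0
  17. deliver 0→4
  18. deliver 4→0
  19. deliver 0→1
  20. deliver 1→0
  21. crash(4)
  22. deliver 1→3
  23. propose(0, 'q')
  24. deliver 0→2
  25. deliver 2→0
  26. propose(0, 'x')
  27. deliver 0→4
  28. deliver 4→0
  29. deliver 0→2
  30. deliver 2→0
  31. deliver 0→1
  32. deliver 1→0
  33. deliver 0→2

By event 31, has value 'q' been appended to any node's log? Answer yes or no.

step 1 propose(0,'s'): 0={coor,t=1,log=-}
step 2 deliver 0→1: 1={part,t=1,log=-}
step 3 deliver 1→0: —
step 4 deliver 0→2: 2={part,t=1,log=-}
step 5 deliver 2→0: —
step 6 deliver 0→3: 3={part,t=1,log=-}
step 7 deliver 3→0: —
step 8 deliver 0→4: 4={part,t=1,log=-}
step 9 deliver 4→0: 0={coor,t=1,log=s}
step 10 deliver 0→2: 2={part,t=1,log=s}
step 11 deliver 0→1: 1={part,t=1,log=s}
step 12 deliver 0→3: 3={part,t=1,log=s}
step 13 deliver 0→4: 4={part,t=1,log=s}
step 14 timeout(0): 0={coor,t=2,log=s}
step 15 deliver 0→3: 3={part,t=2,log=s}
step 16 deliver 3→0: —
step 17 deliver 0→4: 4={part,t=2,log=s}
step 18 deliver 4→0: —
step 19 deliver 0→1: 1={part,t=2,log=s}
step 20 deliver 1→0: —
step 21 crash(4): 4={✗part,t=2,log=s}
step 22 deliver 1→3: —
step 23 propose(0,'q'): 0={coor,t=3,log=s}
step 24 deliver 0→2: 2={part,t=2,log=s}
step 25 deliver 2→0: —
step 26 propose(0,'x'): 0={coor,t=4,log=s}
step 27 deliver 0→4: —
step 28 deliver 4→0: —
step 29 deliver 0→2: 2={part,t=3,log=s}
step 30 deliver 2→0: —
step 31 deliver 0→1: 1={part,t=3,log=s}

no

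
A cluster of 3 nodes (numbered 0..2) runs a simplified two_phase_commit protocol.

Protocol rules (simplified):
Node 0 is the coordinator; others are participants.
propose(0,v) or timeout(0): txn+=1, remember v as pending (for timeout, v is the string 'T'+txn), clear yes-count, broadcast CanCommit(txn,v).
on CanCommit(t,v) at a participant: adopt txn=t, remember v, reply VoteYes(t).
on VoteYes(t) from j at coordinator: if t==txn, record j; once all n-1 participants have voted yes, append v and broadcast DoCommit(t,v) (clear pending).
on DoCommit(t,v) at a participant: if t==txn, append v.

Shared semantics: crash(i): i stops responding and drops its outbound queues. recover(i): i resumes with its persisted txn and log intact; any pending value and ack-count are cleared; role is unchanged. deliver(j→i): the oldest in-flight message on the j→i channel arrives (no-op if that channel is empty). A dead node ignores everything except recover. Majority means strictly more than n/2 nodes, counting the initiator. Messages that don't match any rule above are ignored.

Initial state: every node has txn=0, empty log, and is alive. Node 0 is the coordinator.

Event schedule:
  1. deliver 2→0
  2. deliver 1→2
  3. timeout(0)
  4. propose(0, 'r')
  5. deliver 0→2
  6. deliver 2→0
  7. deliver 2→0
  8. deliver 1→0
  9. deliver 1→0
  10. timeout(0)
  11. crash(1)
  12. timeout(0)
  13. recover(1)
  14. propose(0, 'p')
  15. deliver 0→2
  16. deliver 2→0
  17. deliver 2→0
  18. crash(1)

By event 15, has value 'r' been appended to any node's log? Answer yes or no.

[1] deliver 2→0 → ∅
[2] deliver 1→2 → ∅
[3] timeout(0) → N0(coor t1 [-])
[4] propose(0,'r') → N0(coor t2 [-])
[5] deliver 0→2 → N2(part t1 [-])
[6] deliver 2→0 → ∅
[7] deliver 2→0 → ∅
[8] deliver 1→0 → ∅
[9] deliver 1→0 → ∅
[10] timeout(0) → N0(coor t3 [-])
[11] crash(1) → N1(✗part t0 [-])
[12] timeout(0) → N0(coor t4 [-])
[13] recover(1) → N1(part t0 [-])
[14] propose(0,'p') → N0(coor t5 [-])
[15] deliver 0→2 → N2(part t2 [-])

no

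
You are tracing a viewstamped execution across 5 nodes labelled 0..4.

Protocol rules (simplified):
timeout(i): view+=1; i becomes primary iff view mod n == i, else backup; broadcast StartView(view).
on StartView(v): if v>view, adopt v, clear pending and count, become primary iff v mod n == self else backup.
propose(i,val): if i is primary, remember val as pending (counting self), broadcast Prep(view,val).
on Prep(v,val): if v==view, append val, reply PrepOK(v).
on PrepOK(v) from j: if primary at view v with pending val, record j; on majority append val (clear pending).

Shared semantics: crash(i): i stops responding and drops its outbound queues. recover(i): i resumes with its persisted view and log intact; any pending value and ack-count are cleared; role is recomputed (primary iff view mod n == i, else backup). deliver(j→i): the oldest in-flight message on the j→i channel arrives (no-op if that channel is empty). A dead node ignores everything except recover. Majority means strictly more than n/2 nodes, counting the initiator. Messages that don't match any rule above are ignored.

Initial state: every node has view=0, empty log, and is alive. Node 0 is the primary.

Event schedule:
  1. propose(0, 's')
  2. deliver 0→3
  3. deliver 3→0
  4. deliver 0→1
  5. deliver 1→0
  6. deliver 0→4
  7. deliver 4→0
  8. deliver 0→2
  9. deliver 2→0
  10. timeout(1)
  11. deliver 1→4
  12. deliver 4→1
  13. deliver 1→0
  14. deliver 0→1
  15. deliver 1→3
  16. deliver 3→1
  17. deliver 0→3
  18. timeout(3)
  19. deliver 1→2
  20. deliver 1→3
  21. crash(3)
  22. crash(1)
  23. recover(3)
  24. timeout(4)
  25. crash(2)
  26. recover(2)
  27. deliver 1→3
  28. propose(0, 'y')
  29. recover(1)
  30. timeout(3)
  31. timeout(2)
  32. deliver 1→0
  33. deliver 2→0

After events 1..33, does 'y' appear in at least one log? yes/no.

1. propose(0,'s'):  nop
2. deliver 0→3:  <3:back v0 s>
3. deliver 3→0:  nop
4. deliver 0→1:  <1:back v0 s>
5. deliver 1→0:  <0:prim v0 s>
6. deliver 0→4:  <4:back v0 s>
7. deliver 4→0:  nop
8. deliver 0→2:  <2:back v0 s>
9. deliver 2→0:  nop
10. timeout(1):  <1:prim v1 s>
11. deliver 1→4:  <4:back v1 s>
12. deliver 4→1:  nop
13. deliver 1→0:  <0:back v1 s>
14. deliver 0→1:  nop
15. deliver 1→3:  <3:back v1 s>
16. deliver 3→1:  nop
17. deliver 0→3:  nop
18. timeout(3):  <3:back v2 s>
19. deliver 1→2:  <2:back v1 s>
20. deliver 1→3:  nop
21. crash(3):  <3:✗back v2 s>
22. crash(1):  <1:✗prim v1 s>
23. recover(3):  <3:back v2 s>
24. timeout(4):  <4:back v2 s>
25. crash(2):  <2:✗back v1 s>
26. recover(2):  <2:back v1 s>
27. deliver 1→3:  nop
28. propose(0,'y'):  nop
29. recover(1):  <1:prim v1 s>
30. timeout(3):  <3:prim v3 s>
31. timeout(2):  <2:prim v2 s>
32. deliver 1→0:  nop
33. deliver 2→0:  <0:back v2 s>

no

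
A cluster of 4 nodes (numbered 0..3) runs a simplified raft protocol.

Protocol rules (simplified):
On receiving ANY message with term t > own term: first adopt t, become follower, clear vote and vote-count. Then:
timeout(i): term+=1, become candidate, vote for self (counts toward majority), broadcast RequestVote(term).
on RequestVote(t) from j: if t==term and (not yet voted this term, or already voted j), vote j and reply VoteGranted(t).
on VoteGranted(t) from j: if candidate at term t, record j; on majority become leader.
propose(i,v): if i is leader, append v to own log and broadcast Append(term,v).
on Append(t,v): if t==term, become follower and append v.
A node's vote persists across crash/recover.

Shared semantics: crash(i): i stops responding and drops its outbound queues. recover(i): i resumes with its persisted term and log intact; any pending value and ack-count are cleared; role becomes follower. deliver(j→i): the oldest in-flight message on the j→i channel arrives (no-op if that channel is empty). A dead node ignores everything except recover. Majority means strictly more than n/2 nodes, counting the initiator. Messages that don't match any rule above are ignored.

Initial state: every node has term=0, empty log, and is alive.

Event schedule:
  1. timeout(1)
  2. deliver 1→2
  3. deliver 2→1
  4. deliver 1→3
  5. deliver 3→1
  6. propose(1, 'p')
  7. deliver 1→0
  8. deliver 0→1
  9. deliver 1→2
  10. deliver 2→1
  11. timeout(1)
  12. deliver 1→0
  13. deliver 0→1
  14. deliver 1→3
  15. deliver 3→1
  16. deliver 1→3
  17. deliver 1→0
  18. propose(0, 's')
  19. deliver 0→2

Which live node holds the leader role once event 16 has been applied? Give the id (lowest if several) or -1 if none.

-1

e1 timeout(1): 1[cand,t=1,-]
e2 deliver 1→2: 2[foll,t=1,-]
e3 deliver 2→1: ·
e4 deliver 1→3: 3[foll,t=1,-]
e5 deliver 3→1: 1[lead,t=1,-]
e6 propose(1,'p'): 1[lead,t=1,p]
e7 deliver 1→0: 0[foll,t=1,-]
e8 deliver 0→1: ·
e9 deliver 1→2: 2[foll,t=1,p]
e10 deliver 2→1: ·
e11 timeout(1): 1[cand,t=2,p]
e12 deliver 1→0: 0[foll,t=1,p]
e13 deliver 0→1: ·
e14 deliver 1→3: 3[foll,t=1,p]
e15 deliver 3→1: ·
e16 deliver 1→3: 3[foll,t=2,p]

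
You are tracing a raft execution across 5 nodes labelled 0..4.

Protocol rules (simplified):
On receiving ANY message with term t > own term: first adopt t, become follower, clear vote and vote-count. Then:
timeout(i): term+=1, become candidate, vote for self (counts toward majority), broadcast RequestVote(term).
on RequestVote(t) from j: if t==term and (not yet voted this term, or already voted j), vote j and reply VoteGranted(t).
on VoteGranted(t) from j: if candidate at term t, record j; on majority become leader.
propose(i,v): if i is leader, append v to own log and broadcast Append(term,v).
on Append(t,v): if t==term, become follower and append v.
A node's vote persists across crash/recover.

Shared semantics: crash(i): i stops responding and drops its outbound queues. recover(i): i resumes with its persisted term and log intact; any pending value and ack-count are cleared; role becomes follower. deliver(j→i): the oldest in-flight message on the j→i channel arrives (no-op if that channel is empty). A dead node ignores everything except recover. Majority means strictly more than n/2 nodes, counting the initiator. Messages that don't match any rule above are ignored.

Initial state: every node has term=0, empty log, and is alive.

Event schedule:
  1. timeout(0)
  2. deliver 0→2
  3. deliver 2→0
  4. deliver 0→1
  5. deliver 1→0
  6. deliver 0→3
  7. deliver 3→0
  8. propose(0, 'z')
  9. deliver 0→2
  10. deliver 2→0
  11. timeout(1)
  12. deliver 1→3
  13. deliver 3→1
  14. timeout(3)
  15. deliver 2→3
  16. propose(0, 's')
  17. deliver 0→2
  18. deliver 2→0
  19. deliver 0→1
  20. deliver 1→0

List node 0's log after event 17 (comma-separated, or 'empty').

[1] timeout(0) → N0(cand t1 [-])
[2] deliver 0→2 → N2(foll t1 [-])
[3] deliver 2→0 → ∅
[4] deliver 0→1 → N1(foll t1 [-])
[5] deliver 1→0 → N0(lead t1 [-])
[6] deliver 0→3 → N3(foll t1 [-])
[7] deliver 3→0 → ∅
[8] propose(0,'z') → N0(lead t1 [z])
[9] deliver 0→2 → N2(foll t1 [z])
[10] deliver 2→0 → ∅
[11] timeout(1) → N1(cand t2 [-])
[12] deliver 1→3 → N3(foll t2 [-])
[13] deliver 3→1 → ∅
[14] timeout(3) → N3(cand t3 [-])
[15] deliver 2→3 → ∅
[16] propose(0,'s') → N0(lead t1 [z,s])
[17] deliver 0→2 → N2(foll t1 [z,s])

z,s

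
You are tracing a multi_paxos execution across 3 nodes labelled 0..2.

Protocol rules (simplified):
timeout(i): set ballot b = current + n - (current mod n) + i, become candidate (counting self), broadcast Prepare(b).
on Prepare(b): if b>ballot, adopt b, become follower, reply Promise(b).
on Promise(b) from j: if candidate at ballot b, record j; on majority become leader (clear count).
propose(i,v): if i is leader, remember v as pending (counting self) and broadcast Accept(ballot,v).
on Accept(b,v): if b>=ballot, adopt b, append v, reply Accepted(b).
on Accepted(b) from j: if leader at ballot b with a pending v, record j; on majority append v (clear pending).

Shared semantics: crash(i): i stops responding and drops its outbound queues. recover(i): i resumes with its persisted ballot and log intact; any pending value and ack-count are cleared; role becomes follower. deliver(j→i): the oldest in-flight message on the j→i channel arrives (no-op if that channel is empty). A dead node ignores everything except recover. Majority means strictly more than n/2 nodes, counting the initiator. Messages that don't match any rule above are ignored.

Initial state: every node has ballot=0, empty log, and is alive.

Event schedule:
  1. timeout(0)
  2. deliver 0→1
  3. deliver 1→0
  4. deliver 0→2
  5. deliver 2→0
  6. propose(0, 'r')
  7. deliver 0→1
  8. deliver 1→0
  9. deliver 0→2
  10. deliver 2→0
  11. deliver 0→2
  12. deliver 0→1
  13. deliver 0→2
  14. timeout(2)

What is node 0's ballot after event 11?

3

1. timeout(0):  <0:cand b3 ->
2. deliver 0→1:  <1:foll b3 ->
3. deliver 1→0:  <0:lead b3 ->
4. deliver 0→2:  <2:foll b3 ->
5. deliver 2→0:  nop
6. propose(0,'r'):  nop
7. deliver 0→1:  <1:foll b3 r>
8. deliver 1→0:  <0:lead b3 r>
9. deliver 0→2:  <2:foll b3 r>
10. deliver 2→0:  nop
11. deliver 0→2:  nop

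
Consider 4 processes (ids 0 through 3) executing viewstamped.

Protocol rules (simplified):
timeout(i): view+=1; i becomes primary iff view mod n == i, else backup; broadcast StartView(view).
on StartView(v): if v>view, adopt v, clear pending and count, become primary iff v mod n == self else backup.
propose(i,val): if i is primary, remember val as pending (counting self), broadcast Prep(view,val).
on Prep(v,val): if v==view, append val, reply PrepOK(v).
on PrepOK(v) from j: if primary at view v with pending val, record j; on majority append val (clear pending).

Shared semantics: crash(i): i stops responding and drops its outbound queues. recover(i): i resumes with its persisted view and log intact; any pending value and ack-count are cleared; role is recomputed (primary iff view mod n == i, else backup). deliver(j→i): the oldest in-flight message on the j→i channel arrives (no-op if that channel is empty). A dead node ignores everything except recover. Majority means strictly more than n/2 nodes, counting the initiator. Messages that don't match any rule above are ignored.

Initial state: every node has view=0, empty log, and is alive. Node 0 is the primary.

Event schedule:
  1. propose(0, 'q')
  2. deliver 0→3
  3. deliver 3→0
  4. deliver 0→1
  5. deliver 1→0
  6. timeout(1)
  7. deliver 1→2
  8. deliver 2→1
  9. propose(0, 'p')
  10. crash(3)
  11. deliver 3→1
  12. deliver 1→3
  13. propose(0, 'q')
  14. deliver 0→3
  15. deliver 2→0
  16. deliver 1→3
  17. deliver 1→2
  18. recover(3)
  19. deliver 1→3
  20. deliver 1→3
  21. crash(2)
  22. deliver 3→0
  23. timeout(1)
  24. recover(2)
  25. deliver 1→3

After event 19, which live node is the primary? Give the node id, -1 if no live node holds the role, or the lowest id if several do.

0

[1] propose(0,'q') → ∅
[2] deliver 0→3 → N3(back v0 [q])
[3] deliver 3→0 → ∅
[4] deliver 0→1 → N1(back v0 [q])
[5] deliver 1→0 → N0(prim v0 [q])
[6] timeout(1) → N1(prim v1 [q])
[7] deliver 1→2 → N2(back v1 [-])
[8] deliver 2→1 → ∅
[9] propose(0,'p') → ∅
[10] crash(3) → N3(✗back v0 [q])
[11] deliver 3→1 → ∅
[12] deliver 1→3 → ∅
[13] propose(0,'q') → ∅
[14] deliver 0→3 → ∅
[15] deliver 2→0 → ∅
[16] deliver 1→3 → ∅
[17] deliver 1→2 → ∅
[18] recover(3) → N3(back v0 [q])
[19] deliver 1→3 → N3(back v1 [q])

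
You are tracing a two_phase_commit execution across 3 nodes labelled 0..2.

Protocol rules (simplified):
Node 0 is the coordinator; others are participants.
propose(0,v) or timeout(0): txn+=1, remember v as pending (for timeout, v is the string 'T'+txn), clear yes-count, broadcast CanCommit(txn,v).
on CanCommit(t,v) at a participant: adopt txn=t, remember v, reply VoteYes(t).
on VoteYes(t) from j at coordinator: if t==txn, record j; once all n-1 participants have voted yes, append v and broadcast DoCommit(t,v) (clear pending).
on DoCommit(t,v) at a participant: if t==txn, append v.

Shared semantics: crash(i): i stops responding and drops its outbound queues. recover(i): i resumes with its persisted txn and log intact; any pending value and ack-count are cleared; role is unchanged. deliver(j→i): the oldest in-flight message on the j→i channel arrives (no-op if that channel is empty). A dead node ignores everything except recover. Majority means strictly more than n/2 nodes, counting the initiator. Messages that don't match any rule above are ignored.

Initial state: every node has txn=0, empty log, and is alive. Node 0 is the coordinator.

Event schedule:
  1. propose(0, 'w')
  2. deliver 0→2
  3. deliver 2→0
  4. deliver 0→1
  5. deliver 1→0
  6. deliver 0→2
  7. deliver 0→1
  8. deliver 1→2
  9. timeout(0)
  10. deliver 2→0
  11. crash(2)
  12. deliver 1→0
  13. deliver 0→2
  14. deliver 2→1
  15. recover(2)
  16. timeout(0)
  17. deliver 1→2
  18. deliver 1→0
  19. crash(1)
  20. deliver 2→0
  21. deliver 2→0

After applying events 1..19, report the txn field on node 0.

after 1 — propose(0,'w'): n0:coor/t1/[-]
after 2 — deliver 0→2: n2:part/t1/[-]
after 3 — deliver 2→0: ·
after 4 — deliver 0→1: n1:part/t1/[-]
after 5 — deliver 1→0: n0:coor/t1/[w]
after 6 — deliver 0→2: n2:part/t1/[w]
after 7 — deliver 0→1: n1:part/t1/[w]
after 8 — deliver 1→2: ·
after 9 — timeout(0): n0:coor/t2/[w]
after 10 — deliver 2→0: ·
after 11 — crash(2): n2:✗part/t1/[w]
after 12 — deliver 1→0: ·
after 13 — deliver 0→2: ·
after 14 — deliver 2→1: ·
after 15 — recover(2): n2:part/t1/[w]
after 16 — timeout(0): n0:coor/t3/[w]
after 17 — deliver 1→2: ·
after 18 — deliver 1→0: ·
after 19 — crash(1): n1:✗part/t1/[w]

3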